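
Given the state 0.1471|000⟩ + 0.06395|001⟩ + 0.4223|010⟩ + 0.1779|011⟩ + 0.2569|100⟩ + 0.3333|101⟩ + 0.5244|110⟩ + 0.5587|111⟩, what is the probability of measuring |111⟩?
0.3121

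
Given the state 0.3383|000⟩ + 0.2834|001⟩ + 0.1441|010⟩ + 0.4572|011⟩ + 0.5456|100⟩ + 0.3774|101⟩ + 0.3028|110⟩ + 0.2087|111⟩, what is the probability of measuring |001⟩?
0.08032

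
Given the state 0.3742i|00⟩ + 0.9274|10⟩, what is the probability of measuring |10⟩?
0.8601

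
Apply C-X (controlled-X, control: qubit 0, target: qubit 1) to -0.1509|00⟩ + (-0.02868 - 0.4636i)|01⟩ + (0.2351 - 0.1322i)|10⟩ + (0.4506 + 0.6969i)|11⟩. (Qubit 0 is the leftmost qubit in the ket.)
-0.1509|00⟩ + (-0.02868 - 0.4636i)|01⟩ + (0.4506 + 0.6969i)|10⟩ + (0.2351 - 0.1322i)|11⟩

C-X leaves the control-|0⟩ kets |00⟩, |01⟩ unchanged and applies X to qubit 1 on the control-|1⟩ pair (|10⟩, |11⟩).
X = [[0, 1], [1, 0]].
With a = amp(|10⟩) = (0.2351 - 0.1322i) and b = amp(|11⟩) = (0.4506 + 0.6969i):
new amp(|10⟩) = (1)·b = (0.4506 + 0.6969i)
new amp(|11⟩) = (1)·a = (0.2351 - 0.1322i)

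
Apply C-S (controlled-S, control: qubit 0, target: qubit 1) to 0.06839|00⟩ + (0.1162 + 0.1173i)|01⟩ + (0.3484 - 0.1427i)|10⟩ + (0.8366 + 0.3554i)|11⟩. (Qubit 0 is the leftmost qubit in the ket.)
0.06839|00⟩ + (0.1162 + 0.1173i)|01⟩ + (0.3484 - 0.1427i)|10⟩ + (-0.3554 + 0.8366i)|11⟩

C-S leaves the control-|0⟩ kets |00⟩, |01⟩ unchanged and applies S to qubit 1 on the control-|1⟩ pair (|10⟩, |11⟩).
S = [[1, 0], [0, i]].
With a = amp(|10⟩) = (0.3484 - 0.1427i) and b = amp(|11⟩) = (0.8366 + 0.3554i):
new amp(|10⟩) = (1)·a = (0.3484 - 0.1427i)
new amp(|11⟩) = (i)·b = (-0.3554 + 0.8366i)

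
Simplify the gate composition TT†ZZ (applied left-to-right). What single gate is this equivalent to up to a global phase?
I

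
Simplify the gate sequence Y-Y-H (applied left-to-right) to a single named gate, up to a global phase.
H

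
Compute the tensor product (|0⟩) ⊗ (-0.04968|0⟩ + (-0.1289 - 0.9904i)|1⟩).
-0.04968|00⟩ + (-0.1289 - 0.9904i)|01⟩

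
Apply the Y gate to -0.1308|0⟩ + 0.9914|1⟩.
-0.9914i|0⟩ - 0.1308i|1⟩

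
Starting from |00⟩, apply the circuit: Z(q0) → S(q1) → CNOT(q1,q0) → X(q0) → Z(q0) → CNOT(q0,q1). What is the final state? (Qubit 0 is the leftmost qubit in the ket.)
-|11⟩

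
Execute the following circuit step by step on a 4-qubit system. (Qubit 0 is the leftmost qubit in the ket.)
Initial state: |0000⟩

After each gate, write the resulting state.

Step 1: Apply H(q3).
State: 1/√2|0000⟩ + 1/√2|0001⟩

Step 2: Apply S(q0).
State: 1/√2|0000⟩ + 1/√2|0001⟩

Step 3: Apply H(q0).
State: 1/2|0000⟩ + 1/2|0001⟩ + 1/2|1000⟩ + 1/2|1001⟩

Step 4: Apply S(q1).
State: 1/2|0000⟩ + 1/2|0001⟩ + 1/2|1000⟩ + 1/2|1001⟩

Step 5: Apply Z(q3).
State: 1/2|0000⟩ - 1/2|0001⟩ + 1/2|1000⟩ - 1/2|1001⟩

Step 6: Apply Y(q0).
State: -(1/2)i|0000⟩ + (1/2)i|0001⟩ + (1/2)i|1000⟩ - (1/2)i|1001⟩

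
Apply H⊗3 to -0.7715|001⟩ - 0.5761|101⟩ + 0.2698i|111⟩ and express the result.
(-0.4764 + 0.09539i)|000⟩ + (0.4764 - 0.09539i)|001⟩ + (-0.4764 - 0.09539i)|010⟩ + (0.4764 + 0.09539i)|011⟩ + (-0.06908 - 0.09539i)|100⟩ + (0.06908 + 0.09539i)|101⟩ + (-0.06908 + 0.09539i)|110⟩ + (0.06908 - 0.09539i)|111⟩

H⊗3 gives amp(|y⟩) = (1/2√2) Σ_x (−1)^(x·y) amp(|x⟩), where x·y is the number of positions in which both x and y have a 1.
|000⟩: (-0.7715 - 0.5761 + 0.2698i)/(2√2) = (-0.4764 + 0.09539i)
|001⟩: (0.7715 + 0.5761 - 0.2698i)/(2√2) = (0.4764 - 0.09539i)
|010⟩: (-0.7715 - 0.5761 - 0.2698i)/(2√2) = (-0.4764 - 0.09539i)
|011⟩: (0.7715 + 0.5761 + 0.2698i)/(2√2) = (0.4764 + 0.09539i)
|100⟩: (-0.7715 + 0.5761 - 0.2698i)/(2√2) = (-0.06908 - 0.09539i)
|101⟩: (0.7715 - 0.5761 + 0.2698i)/(2√2) = (0.06908 + 0.09539i)
|110⟩: (-0.7715 + 0.5761 + 0.2698i)/(2√2) = (-0.06908 + 0.09539i)
|111⟩: (0.7715 - 0.5761 - 0.2698i)/(2√2) = (0.06908 - 0.09539i)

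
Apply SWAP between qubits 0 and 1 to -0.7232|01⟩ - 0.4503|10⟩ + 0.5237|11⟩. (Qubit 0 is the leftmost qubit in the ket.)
-0.4503|01⟩ - 0.7232|10⟩ + 0.5237|11⟩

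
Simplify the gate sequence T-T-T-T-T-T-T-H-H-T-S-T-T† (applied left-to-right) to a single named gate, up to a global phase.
S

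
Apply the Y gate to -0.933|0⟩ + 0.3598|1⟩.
-0.3598i|0⟩ - 0.933i|1⟩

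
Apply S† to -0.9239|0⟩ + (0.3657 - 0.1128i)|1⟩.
-0.9239|0⟩ + (-0.1128 - 0.3657i)|1⟩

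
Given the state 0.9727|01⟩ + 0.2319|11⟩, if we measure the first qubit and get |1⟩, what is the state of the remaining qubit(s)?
|1⟩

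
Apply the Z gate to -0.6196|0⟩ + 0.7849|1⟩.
-0.6196|0⟩ - 0.7849|1⟩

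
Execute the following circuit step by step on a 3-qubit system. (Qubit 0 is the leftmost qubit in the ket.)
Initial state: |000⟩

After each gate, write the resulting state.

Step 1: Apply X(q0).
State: |100⟩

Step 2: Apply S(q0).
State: i|100⟩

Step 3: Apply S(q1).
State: i|100⟩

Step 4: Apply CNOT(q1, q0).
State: i|100⟩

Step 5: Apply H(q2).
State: (1/√2)i|100⟩ + (1/√2)i|101⟩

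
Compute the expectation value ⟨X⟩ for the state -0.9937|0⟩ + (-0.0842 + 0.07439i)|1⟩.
0.1673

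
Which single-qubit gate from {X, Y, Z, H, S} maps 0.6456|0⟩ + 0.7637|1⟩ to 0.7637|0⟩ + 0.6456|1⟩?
X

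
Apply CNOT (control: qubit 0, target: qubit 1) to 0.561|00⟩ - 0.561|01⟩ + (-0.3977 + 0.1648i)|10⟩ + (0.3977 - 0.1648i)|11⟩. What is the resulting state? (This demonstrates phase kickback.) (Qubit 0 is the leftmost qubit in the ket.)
0.561|00⟩ - 0.561|01⟩ + (0.3977 - 0.1648i)|10⟩ + (-0.3977 + 0.1648i)|11⟩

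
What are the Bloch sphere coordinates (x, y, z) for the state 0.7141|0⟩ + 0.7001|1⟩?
(0.9999, 0, 0.0198)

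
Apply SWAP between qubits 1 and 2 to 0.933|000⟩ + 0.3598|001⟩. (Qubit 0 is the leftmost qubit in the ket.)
0.933|000⟩ + 0.3598|010⟩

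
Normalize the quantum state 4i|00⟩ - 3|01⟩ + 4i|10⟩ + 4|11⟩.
0.5298i|00⟩ - 0.3974|01⟩ + 0.5298i|10⟩ + 0.5298|11⟩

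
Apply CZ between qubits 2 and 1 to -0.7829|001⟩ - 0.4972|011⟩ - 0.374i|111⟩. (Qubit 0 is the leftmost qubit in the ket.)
-0.7829|001⟩ + 0.4972|011⟩ + 0.374i|111⟩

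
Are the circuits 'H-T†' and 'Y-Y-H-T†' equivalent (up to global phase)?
Yes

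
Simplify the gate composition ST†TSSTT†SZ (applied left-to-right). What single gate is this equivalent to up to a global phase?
Z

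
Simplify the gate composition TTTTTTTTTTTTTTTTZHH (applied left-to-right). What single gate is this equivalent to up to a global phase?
Z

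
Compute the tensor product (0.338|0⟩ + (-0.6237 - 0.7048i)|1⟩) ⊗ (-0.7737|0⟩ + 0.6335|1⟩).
-0.2615|00⟩ + 0.2141|01⟩ + (0.4826 + 0.5453i)|10⟩ + (-0.3951 - 0.4465i)|11⟩

amp(|b₁b₂…⟩) = product of the factor amplitudes for bits b₁, b₂, …; only kets whose every factor amplitude is nonzero survive.
|00⟩: (0.338)(-0.7737) = -0.2615
|01⟩: (0.338)(0.6335) = 0.2141
|10⟩: (-0.6237 - 0.7048i)(-0.7737) = (0.4826 + 0.5453i)
|11⟩: (-0.6237 - 0.7048i)(0.6335) = (-0.3951 - 0.4465i)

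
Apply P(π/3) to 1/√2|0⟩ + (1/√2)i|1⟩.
1/√2|0⟩ + (-0.6124 + (1/√8)i)|1⟩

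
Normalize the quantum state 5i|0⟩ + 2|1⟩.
0.9285i|0⟩ + 0.3714|1⟩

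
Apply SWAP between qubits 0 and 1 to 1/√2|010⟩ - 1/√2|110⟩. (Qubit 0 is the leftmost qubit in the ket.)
1/√2|100⟩ - 1/√2|110⟩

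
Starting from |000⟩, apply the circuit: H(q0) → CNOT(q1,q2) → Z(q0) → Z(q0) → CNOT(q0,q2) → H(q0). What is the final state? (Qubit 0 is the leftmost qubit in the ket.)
1/2|000⟩ + 1/2|001⟩ + 1/2|100⟩ - 1/2|101⟩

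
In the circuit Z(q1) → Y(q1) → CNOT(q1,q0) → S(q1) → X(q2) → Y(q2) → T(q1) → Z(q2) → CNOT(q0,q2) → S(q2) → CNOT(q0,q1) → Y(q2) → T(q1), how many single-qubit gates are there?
10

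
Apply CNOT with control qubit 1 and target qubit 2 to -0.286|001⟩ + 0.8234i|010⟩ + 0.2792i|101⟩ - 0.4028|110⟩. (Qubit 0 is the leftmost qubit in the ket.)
-0.286|001⟩ + 0.8234i|011⟩ + 0.2792i|101⟩ - 0.4028|111⟩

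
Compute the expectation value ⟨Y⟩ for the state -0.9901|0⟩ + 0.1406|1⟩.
0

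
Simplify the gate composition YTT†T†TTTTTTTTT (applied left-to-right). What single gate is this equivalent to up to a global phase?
Y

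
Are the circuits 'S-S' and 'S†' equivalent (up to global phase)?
No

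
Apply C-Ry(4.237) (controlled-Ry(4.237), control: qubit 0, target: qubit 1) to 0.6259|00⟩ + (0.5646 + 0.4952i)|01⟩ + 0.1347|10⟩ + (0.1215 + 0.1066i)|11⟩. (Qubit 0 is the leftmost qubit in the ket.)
0.6259|00⟩ + (0.5646 + 0.4952i)|01⟩ + (-0.1739 - 0.09101i)|10⟩ + (0.05173 - 0.05551i)|11⟩

C-Ry(4.237) leaves the control-|0⟩ kets |00⟩, |01⟩ unchanged and applies Ry(4.237) to qubit 1 on the control-|1⟩ pair (|10⟩, |11⟩).
Ry(4.237) = [[cos(θ/2), −sin(θ/2)], [sin(θ/2), cos(θ/2)]]; θ = 4.237, cos(θ/2) ≈ -0.520728, sin(θ/2) ≈ 0.853723.
With a = amp(|10⟩) = 0.1347 and b = amp(|11⟩) = (0.1215 + 0.1066i):
new amp(|10⟩) = (-0.520728)·a + (-0.853723)·b = (-0.1739 - 0.09101i)
new amp(|11⟩) = (0.853723)·a + (-0.520728)·b = (0.05173 - 0.05551i)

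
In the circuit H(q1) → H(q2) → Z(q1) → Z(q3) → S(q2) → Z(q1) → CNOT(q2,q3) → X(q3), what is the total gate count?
8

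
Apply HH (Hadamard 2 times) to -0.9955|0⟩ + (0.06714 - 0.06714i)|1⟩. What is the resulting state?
-0.9955|0⟩ + (0.06714 - 0.06714i)|1⟩

H² = I, so an even number of Hadamards cancels: H^2 = I and the state is unchanged.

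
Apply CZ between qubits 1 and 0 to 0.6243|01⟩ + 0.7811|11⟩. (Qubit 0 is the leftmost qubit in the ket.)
0.6243|01⟩ - 0.7811|11⟩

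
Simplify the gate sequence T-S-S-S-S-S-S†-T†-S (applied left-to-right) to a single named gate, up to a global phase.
S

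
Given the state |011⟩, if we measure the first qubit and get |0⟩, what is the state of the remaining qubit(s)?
|11⟩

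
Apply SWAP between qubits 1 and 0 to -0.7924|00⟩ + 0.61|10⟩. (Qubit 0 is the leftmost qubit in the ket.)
-0.7924|00⟩ + 0.61|01⟩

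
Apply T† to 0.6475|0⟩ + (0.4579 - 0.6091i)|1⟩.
0.6475|0⟩ + (-0.1069 - 0.7545i)|1⟩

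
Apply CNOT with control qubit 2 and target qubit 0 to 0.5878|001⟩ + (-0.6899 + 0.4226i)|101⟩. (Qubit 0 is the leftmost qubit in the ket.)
(-0.6899 + 0.4226i)|001⟩ + 0.5878|101⟩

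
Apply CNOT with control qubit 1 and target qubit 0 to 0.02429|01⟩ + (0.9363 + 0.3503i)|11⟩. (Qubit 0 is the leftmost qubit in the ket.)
(0.9363 + 0.3503i)|01⟩ + 0.02429|11⟩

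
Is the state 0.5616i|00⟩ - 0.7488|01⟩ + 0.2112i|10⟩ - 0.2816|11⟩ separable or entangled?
Separable

Writing the state as a|00⟩ + b|01⟩ + c|10⟩ + d|11⟩, it is a product state iff ad − bc = 0.
Here (a, b, c, d) = (0.5616i, -0.7488, 0.2112i, -0.2816): ad − bc = (0.5616i)(-0.2816) − (-0.7488)(0.2112i) = 0, so the state is separable.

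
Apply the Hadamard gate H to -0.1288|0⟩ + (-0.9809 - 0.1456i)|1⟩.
(-0.7847 - 0.103i)|0⟩ + (0.6025 + 0.103i)|1⟩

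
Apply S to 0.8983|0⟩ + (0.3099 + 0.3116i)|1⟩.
0.8983|0⟩ + (-0.3116 + 0.3099i)|1⟩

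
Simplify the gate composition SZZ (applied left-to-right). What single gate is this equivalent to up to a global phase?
S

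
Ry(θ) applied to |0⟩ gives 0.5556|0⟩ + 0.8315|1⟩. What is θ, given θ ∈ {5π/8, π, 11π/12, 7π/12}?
5π/8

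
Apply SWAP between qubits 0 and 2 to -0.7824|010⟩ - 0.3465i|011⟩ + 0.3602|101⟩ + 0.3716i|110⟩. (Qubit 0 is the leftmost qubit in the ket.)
-0.7824|010⟩ + 0.3716i|011⟩ + 0.3602|101⟩ - 0.3465i|110⟩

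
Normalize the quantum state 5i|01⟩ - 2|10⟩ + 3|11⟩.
0.8111i|01⟩ - 0.3244|10⟩ + 0.4867|11⟩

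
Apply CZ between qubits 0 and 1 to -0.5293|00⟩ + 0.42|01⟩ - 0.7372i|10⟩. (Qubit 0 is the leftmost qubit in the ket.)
-0.5293|00⟩ + 0.42|01⟩ - 0.7372i|10⟩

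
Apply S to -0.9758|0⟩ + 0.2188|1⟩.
-0.9758|0⟩ + 0.2188i|1⟩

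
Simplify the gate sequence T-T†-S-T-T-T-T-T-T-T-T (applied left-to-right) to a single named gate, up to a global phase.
S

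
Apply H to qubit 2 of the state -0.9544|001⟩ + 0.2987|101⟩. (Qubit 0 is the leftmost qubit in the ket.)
-0.6749|000⟩ + 0.6749|001⟩ + 0.2112|100⟩ - 0.2112|101⟩

H on qubit 2 mixes each pair of kets that differ only in qubit 2: amplitudes (a, b) of (|…0…⟩, |…1…⟩) become ((a + b)/√2, (a − b)/√2). Kets absent from the input have amplitude 0.
(|000⟩, |001⟩): (a, b) = (0, -0.9544) → (-0.6749, 0.6749)
(|100⟩, |101⟩): (a, b) = (0, 0.2987) → (0.2112, -0.2112)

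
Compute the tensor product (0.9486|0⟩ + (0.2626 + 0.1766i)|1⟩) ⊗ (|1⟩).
0.9486|01⟩ + (0.2626 + 0.1766i)|11⟩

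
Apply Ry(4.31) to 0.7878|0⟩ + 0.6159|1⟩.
-0.9483|0⟩ + 0.3175|1⟩

Ry(4.31) = [[cos(θ/2), −sin(θ/2)], [sin(θ/2), cos(θ/2)]]; θ = 4.31, cos(θ/2) ≈ -0.551535, sin(θ/2) ≈ 0.834152.
With a = amp(|0⟩) = 0.7878 and b = amp(|1⟩) = 0.6159:
new amp(|0⟩) = (-0.551535)·a + (-0.834152)·b = -0.9483
new amp(|1⟩) = (0.834152)·a + (-0.551535)·b = 0.3175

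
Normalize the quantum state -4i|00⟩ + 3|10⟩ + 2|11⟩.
-0.7428i|00⟩ + 0.5571|10⟩ + 0.3714|11⟩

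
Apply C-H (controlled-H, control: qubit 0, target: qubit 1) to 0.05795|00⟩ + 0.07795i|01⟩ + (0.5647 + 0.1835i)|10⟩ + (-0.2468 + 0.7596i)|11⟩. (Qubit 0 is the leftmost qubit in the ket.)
0.05795|00⟩ + 0.07795i|01⟩ + (0.2248 + 0.6669i)|10⟩ + (0.5738 - 0.4074i)|11⟩

C-H leaves the control-|0⟩ kets |00⟩, |01⟩ unchanged and applies H to qubit 1 on the control-|1⟩ pair (|10⟩, |11⟩).
H = [[1/√2, 1/√2], [1/√2, -1/√2]].
With a = amp(|10⟩) = (0.5647 + 0.1835i) and b = amp(|11⟩) = (-0.2468 + 0.7596i):
new amp(|10⟩) = (1/√2)·a + (1/√2)·b = (0.2248 + 0.6669i)
new amp(|11⟩) = (1/√2)·a + (-1/√2)·b = (0.5738 - 0.4074i)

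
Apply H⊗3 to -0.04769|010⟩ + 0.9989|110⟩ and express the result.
0.3363|000⟩ + 0.3363|001⟩ - 0.3363|010⟩ - 0.3363|011⟩ - 0.37|100⟩ - 0.37|101⟩ + 0.37|110⟩ + 0.37|111⟩

H⊗3 gives amp(|y⟩) = (1/2√2) Σ_x (−1)^(x·y) amp(|x⟩), where x·y is the number of positions in which both x and y have a 1.
|000⟩: (-0.04769 + 0.9989)/(2√2) = 0.3363
|001⟩: (-0.04769 + 0.9989)/(2√2) = 0.3363
|010⟩: (0.04769 - 0.9989)/(2√2) = -0.3363
|011⟩: (0.04769 - 0.9989)/(2√2) = -0.3363
|100⟩: (-0.04769 - 0.9989)/(2√2) = -0.37
|101⟩: (-0.04769 - 0.9989)/(2√2) = -0.37
|110⟩: (0.04769 + 0.9989)/(2√2) = 0.37
|111⟩: (0.04769 + 0.9989)/(2√2) = 0.37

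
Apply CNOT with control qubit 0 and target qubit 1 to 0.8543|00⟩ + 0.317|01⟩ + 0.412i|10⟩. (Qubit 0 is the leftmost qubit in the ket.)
0.8543|00⟩ + 0.317|01⟩ + 0.412i|11⟩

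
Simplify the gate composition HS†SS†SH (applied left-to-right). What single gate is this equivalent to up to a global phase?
I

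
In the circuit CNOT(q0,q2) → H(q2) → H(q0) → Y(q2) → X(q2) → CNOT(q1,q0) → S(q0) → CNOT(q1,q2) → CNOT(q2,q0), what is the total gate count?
9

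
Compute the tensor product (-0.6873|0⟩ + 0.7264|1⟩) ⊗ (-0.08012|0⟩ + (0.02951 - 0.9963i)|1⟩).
0.05507|00⟩ + (-0.02028 + 0.6848i)|01⟩ - 0.0582|10⟩ + (0.02144 - 0.7237i)|11⟩

amp(|b₁b₂…⟩) = product of the factor amplitudes for bits b₁, b₂, …; only kets whose every factor amplitude is nonzero survive.
|00⟩: (-0.6873)(-0.08012) = 0.05507
|01⟩: (-0.6873)(0.02951 - 0.9963i) = (-0.02028 + 0.6848i)
|10⟩: (0.7264)(-0.08012) = -0.0582
|11⟩: (0.7264)(0.02951 - 0.9963i) = (0.02144 - 0.7237i)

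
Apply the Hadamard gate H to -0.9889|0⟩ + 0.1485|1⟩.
-0.5943|0⟩ - 0.8043|1⟩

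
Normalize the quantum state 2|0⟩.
|0⟩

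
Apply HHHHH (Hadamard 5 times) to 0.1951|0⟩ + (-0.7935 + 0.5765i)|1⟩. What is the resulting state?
(-0.4231 + 0.4076i)|0⟩ + (0.699 - 0.4076i)|1⟩

H² = I, so H^5 = H: a single Hadamard. With (a, b) = (0.1951, (-0.7935 + 0.5765i)), H gives ((a + b)/√2, (a − b)/√2) = ((-0.4231 + 0.4076i), (0.699 - 0.4076i)).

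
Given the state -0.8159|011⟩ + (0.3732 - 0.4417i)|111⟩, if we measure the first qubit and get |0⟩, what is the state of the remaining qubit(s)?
-|11⟩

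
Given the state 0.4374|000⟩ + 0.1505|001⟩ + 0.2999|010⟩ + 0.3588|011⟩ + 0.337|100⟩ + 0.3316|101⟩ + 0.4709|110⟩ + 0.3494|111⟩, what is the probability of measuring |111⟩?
0.1221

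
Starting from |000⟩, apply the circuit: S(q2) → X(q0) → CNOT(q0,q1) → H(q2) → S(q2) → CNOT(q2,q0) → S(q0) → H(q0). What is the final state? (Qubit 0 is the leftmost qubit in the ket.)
(1/2)i|010⟩ + (1/2)i|011⟩ - (1/2)i|110⟩ + (1/2)i|111⟩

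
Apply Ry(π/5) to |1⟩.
-0.309|0⟩ + 0.9511|1⟩

Ry(π/5) = [[cos(θ/2), −sin(θ/2)], [sin(θ/2), cos(θ/2)]]; θ = π/5, cos(θ/2) ≈ 0.951057, sin(θ/2) ≈ 0.309017.
With a = amp(|0⟩) = 0 and b = amp(|1⟩) = 1:
new amp(|0⟩) = (0.951057)·a + (-0.309017)·b = -0.309
new amp(|1⟩) = (0.309017)·a + (0.951057)·b = 0.9511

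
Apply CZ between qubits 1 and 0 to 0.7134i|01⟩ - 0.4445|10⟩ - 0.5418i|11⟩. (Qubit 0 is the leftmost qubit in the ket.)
0.7134i|01⟩ - 0.4445|10⟩ + 0.5418i|11⟩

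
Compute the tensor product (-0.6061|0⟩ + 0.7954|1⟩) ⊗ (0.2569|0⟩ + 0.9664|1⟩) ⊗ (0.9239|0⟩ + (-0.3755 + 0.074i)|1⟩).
-0.1439|000⟩ + (0.05847 - 0.01152i)|001⟩ - 0.5412|010⟩ + (0.2199 - 0.04334i)|011⟩ + 0.1888|100⟩ + (-0.07673 + 0.01512i)|101⟩ + 0.7102|110⟩ + (-0.2886 + 0.05688i)|111⟩

amp(|b₁b₂…⟩) = product of the factor amplitudes for bits b₁, b₂, …; only kets whose every factor amplitude is nonzero survive.
|000⟩: (-0.6061)(0.2569)(0.9239) = -0.1439
|001⟩: (-0.6061)(0.2569)(-0.3755 + 0.074i) = (0.05847 - 0.01152i)
|010⟩: (-0.6061)(0.9664)(0.9239) = -0.5412
|011⟩: (-0.6061)(0.9664)(-0.3755 + 0.074i) = (0.2199 - 0.04334i)
|100⟩: (0.7954)(0.2569)(0.9239) = 0.1888
|101⟩: (0.7954)(0.2569)(-0.3755 + 0.074i) = (-0.07673 + 0.01512i)
|110⟩: (0.7954)(0.9664)(0.9239) = 0.7102
|111⟩: (0.7954)(0.9664)(-0.3755 + 0.074i) = (-0.2886 + 0.05688i)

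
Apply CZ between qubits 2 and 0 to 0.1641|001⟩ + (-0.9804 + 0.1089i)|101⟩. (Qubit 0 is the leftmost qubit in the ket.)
0.1641|001⟩ + (0.9804 - 0.1089i)|101⟩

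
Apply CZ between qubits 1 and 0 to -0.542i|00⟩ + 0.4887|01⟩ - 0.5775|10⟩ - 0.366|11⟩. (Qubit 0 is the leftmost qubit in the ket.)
-0.542i|00⟩ + 0.4887|01⟩ - 0.5775|10⟩ + 0.366|11⟩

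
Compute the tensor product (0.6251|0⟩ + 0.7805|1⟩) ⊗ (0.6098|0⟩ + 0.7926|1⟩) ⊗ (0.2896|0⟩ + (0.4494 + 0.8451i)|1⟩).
0.1104|000⟩ + (0.1713 + 0.3221i)|001⟩ + 0.1435|010⟩ + (0.2227 + 0.4187i)|011⟩ + 0.1378|100⟩ + (0.2139 + 0.4022i)|101⟩ + 0.1792|110⟩ + (0.278 + 0.5228i)|111⟩

amp(|b₁b₂…⟩) = product of the factor amplitudes for bits b₁, b₂, …; only kets whose every factor amplitude is nonzero survive.
|000⟩: (0.6251)(0.6098)(0.2896) = 0.1104
|001⟩: (0.6251)(0.6098)(0.4494 + 0.8451i) = (0.1713 + 0.3221i)
|010⟩: (0.6251)(0.7926)(0.2896) = 0.1435
|011⟩: (0.6251)(0.7926)(0.4494 + 0.8451i) = (0.2227 + 0.4187i)
|100⟩: (0.7805)(0.6098)(0.2896) = 0.1378
|101⟩: (0.7805)(0.6098)(0.4494 + 0.8451i) = (0.2139 + 0.4022i)
|110⟩: (0.7805)(0.7926)(0.2896) = 0.1792
|111⟩: (0.7805)(0.7926)(0.4494 + 0.8451i) = (0.278 + 0.5228i)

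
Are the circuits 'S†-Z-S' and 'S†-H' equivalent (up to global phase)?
No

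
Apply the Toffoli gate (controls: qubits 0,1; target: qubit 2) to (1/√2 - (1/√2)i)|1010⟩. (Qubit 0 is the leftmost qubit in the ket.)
(1/√2 - (1/√2)i)|1010⟩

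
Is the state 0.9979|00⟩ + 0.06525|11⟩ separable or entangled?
Entangled

Writing the state as a|00⟩ + b|01⟩ + c|10⟩ + d|11⟩, it is a product state iff ad − bc = 0.
Here (a, b, c, d) = (0.9979, 0, 0, 0.06525): ad − bc = (0.9979)(0.06525) − (0)(0) = 0.06511 ≠ 0, so the state is entangled.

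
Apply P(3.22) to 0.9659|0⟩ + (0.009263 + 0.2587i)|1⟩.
0.9659|0⟩ + (0.01103 - 0.2586i)|1⟩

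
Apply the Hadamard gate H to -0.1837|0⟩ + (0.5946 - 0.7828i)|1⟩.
(0.2906 - 0.5535i)|0⟩ + (-0.5503 + 0.5535i)|1⟩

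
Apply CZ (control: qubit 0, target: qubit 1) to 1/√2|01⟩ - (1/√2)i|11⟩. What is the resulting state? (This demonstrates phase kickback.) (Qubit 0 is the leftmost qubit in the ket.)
1/√2|01⟩ + (1/√2)i|11⟩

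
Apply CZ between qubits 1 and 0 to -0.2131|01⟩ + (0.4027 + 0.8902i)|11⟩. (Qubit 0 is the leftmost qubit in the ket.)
-0.2131|01⟩ + (-0.4027 - 0.8902i)|11⟩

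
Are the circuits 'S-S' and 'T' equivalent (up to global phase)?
No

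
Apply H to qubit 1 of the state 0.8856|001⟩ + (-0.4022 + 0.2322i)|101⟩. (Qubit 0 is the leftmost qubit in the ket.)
0.6262|001⟩ + 0.6262|011⟩ + (-0.2844 + 0.1642i)|101⟩ + (-0.2844 + 0.1642i)|111⟩

H on qubit 1 mixes each pair of kets that differ only in qubit 1: amplitudes (a, b) of (|…0…⟩, |…1…⟩) become ((a + b)/√2, (a − b)/√2). Kets absent from the input have amplitude 0.
(|001⟩, |011⟩): (a, b) = (0.8856, 0) → (0.6262, 0.6262)
(|101⟩, |111⟩): (a, b) = ((-0.4022 + 0.2322i), 0) → ((-0.2844 + 0.1642i), (-0.2844 + 0.1642i))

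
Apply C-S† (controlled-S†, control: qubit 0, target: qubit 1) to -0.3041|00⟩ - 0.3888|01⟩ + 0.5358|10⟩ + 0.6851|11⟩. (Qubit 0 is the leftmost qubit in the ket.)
-0.3041|00⟩ - 0.3888|01⟩ + 0.5358|10⟩ - 0.6851i|11⟩

C-S† leaves the control-|0⟩ kets |00⟩, |01⟩ unchanged and applies S† to qubit 1 on the control-|1⟩ pair (|10⟩, |11⟩).
S† = [[1, 0], [0, -i]].
With a = amp(|10⟩) = 0.5358 and b = amp(|11⟩) = 0.6851:
new amp(|10⟩) = (1)·a = 0.5358
new amp(|11⟩) = (-i)·b = -0.6851i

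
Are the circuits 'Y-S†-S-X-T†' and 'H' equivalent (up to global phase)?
No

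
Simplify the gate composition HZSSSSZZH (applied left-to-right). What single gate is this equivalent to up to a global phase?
X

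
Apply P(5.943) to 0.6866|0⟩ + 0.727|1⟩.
0.6866|0⟩ + (0.6853 - 0.2426i)|1⟩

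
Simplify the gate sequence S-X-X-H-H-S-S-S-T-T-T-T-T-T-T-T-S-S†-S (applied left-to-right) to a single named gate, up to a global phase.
S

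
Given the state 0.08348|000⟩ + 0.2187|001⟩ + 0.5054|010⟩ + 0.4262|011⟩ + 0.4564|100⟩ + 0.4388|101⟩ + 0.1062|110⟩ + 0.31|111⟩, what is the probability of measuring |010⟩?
0.2554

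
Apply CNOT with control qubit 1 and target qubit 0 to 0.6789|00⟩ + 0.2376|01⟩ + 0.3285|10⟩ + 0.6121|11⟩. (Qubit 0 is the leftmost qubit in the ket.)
0.6789|00⟩ + 0.6121|01⟩ + 0.3285|10⟩ + 0.2376|11⟩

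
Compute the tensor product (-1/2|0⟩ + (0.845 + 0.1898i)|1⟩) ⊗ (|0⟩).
-1/2|00⟩ + (0.845 + 0.1898i)|10⟩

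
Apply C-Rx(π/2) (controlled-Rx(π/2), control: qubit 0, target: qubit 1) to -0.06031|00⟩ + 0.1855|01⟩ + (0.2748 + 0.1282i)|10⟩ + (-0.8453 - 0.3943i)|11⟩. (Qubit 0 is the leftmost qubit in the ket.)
-0.06031|00⟩ + 0.1855|01⟩ + (-0.0845 + 0.6884i)|10⟩ + (-0.5071 - 0.4731i)|11⟩

C-Rx(π/2) leaves the control-|0⟩ kets |00⟩, |01⟩ unchanged and applies Rx(π/2) to qubit 1 on the control-|1⟩ pair (|10⟩, |11⟩).
Rx(π/2) = [[cos(θ/2), −i·sin(θ/2)], [−i·sin(θ/2), cos(θ/2)]]; θ = π/2, cos(θ/2) ≈ 0.707107, sin(θ/2) ≈ 0.707107.
With a = amp(|10⟩) = (0.2748 + 0.1282i) and b = amp(|11⟩) = (-0.8453 - 0.3943i):
new amp(|10⟩) = (0.707107)·a + (-0.707107i)·b = (-0.0845 + 0.6884i)
new amp(|11⟩) = (-0.707107i)·a + (0.707107)·b = (-0.5071 - 0.4731i)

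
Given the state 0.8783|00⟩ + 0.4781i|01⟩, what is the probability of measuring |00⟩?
0.7714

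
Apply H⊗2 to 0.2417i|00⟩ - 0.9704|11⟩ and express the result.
(-0.4852 + 0.1209i)|00⟩ + (0.4852 + 0.1209i)|01⟩ + (0.4852 + 0.1209i)|10⟩ + (-0.4852 + 0.1209i)|11⟩

H⊗2 gives amp(|y⟩) = (1/2) Σ_x (−1)^(x·y) amp(|x⟩), where x·y is the number of positions in which both x and y have a 1.
|00⟩: (0.2417i - 0.9704)/2 = (-0.4852 + 0.1209i)
|01⟩: (0.2417i + 0.9704)/2 = (0.4852 + 0.1209i)
|10⟩: (0.2417i + 0.9704)/2 = (0.4852 + 0.1209i)
|11⟩: (0.2417i - 0.9704)/2 = (-0.4852 + 0.1209i)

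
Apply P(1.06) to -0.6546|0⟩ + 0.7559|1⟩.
-0.6546|0⟩ + (0.3695 + 0.6594i)|1⟩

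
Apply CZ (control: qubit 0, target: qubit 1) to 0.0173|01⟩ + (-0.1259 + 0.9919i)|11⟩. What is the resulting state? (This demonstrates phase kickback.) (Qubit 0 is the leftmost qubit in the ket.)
0.0173|01⟩ + (0.1259 - 0.9919i)|11⟩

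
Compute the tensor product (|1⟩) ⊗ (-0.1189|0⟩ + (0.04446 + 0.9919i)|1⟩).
-0.1189|10⟩ + (0.04446 + 0.9919i)|11⟩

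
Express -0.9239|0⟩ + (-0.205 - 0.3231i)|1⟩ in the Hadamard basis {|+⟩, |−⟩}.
(-0.7983 - 0.2285i)|+⟩ + (-0.5083 + 0.2285i)|−⟩

With |ψ⟩ = α|0⟩ + β|1⟩, the Hadamard-basis coefficients are ⟨+|ψ⟩ = (α + β)/√2 and ⟨−|ψ⟩ = (α − β)/√2.
Here α = -0.9239, β = (-0.205 - 0.3231i): (α + β)/√2 = (-0.7983 - 0.2285i), (α − β)/√2 = (-0.5083 + 0.2285i).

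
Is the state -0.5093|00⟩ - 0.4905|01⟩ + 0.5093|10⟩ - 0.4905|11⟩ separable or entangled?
Entangled

Writing the state as a|00⟩ + b|01⟩ + c|10⟩ + d|11⟩, it is a product state iff ad − bc = 0.
Here (a, b, c, d) = (-0.5093, -0.4905, 0.5093, -0.4905): ad − bc = (-0.5093)(-0.4905) − (-0.4905)(0.5093) = 0.4996 ≠ 0, so the state is entangled.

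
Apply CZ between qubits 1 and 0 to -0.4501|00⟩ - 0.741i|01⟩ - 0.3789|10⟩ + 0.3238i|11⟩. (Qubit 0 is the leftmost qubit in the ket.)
-0.4501|00⟩ - 0.741i|01⟩ - 0.3789|10⟩ - 0.3238i|11⟩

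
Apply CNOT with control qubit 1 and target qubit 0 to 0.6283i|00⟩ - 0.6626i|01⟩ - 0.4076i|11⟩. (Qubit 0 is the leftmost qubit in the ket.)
0.6283i|00⟩ - 0.4076i|01⟩ - 0.6626i|11⟩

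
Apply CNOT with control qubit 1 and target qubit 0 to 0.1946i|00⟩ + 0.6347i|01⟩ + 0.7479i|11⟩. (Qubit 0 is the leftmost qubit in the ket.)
0.1946i|00⟩ + 0.7479i|01⟩ + 0.6347i|11⟩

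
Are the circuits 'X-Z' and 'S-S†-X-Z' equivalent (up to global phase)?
Yes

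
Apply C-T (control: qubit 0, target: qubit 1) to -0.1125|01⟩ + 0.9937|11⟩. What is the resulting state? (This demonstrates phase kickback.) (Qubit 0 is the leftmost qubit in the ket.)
-0.1125|01⟩ + (0.7027 + 0.7027i)|11⟩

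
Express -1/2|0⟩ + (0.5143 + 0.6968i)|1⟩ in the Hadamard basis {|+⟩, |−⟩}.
(0.01011 + 0.4927i)|+⟩ + (-0.7172 - 0.4927i)|−⟩

With |ψ⟩ = α|0⟩ + β|1⟩, the Hadamard-basis coefficients are ⟨+|ψ⟩ = (α + β)/√2 and ⟨−|ψ⟩ = (α − β)/√2.
Here α = -1/2, β = (0.5143 + 0.6968i): (α + β)/√2 = (0.01011 + 0.4927i), (α − β)/√2 = (-0.7172 - 0.4927i).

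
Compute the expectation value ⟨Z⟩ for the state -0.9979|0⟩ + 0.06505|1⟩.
0.9916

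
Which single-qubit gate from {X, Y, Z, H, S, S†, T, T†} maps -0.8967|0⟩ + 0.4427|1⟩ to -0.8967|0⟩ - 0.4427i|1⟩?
S†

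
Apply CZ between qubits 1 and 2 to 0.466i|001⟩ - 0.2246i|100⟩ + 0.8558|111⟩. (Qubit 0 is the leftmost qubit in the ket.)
0.466i|001⟩ - 0.2246i|100⟩ - 0.8558|111⟩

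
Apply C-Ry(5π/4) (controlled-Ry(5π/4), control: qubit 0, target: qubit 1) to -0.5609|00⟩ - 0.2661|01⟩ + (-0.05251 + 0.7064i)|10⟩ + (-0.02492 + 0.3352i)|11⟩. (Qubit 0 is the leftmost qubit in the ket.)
-0.5609|00⟩ - 0.2661|01⟩ + (0.04312 - 0.58i)|10⟩ + (-0.03898 + 0.5244i)|11⟩

C-Ry(5π/4) leaves the control-|0⟩ kets |00⟩, |01⟩ unchanged and applies Ry(5π/4) to qubit 1 on the control-|1⟩ pair (|10⟩, |11⟩).
Ry(5π/4) = [[cos(θ/2), −sin(θ/2)], [sin(θ/2), cos(θ/2)]]; θ = 5π/4, cos(θ/2) ≈ -0.382683, sin(θ/2) ≈ 0.92388.
With a = amp(|10⟩) = (-0.05251 + 0.7064i) and b = amp(|11⟩) = (-0.02492 + 0.3352i):
new amp(|10⟩) = (-0.382683)·a + (-0.92388)·b = (0.04312 - 0.58i)
new amp(|11⟩) = (0.92388)·a + (-0.382683)·b = (-0.03898 + 0.5244i)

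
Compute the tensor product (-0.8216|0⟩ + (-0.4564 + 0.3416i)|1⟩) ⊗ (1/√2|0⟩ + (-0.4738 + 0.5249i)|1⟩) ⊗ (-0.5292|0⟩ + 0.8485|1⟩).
0.3074|000⟩ - 0.4929|001⟩ + (-0.206 + 0.2282i)|010⟩ + (0.3303 - 0.3659i)|011⟩ + (0.1708 - 0.1278i)|100⟩ + (-0.2738 + 0.205i)|101⟩ + (-0.01955 + 0.2124i)|110⟩ + (0.03134 - 0.3406i)|111⟩

amp(|b₁b₂…⟩) = product of the factor amplitudes for bits b₁, b₂, …; only kets whose every factor amplitude is nonzero survive.
|000⟩: (-0.8216)(1/√2)(-0.5292) = 0.3074
|001⟩: (-0.8216)(1/√2)(0.8485) = -0.4929
|010⟩: (-0.8216)(-0.4738 + 0.5249i)(-0.5292) = (-0.206 + 0.2282i)
|011⟩: (-0.8216)(-0.4738 + 0.5249i)(0.8485) = (0.3303 - 0.3659i)
|100⟩: (-0.4564 + 0.3416i)(1/√2)(-0.5292) = (0.1708 - 0.1278i)
|101⟩: (-0.4564 + 0.3416i)(1/√2)(0.8485) = (-0.2738 + 0.205i)
|110⟩: (-0.4564 + 0.3416i)(-0.4738 + 0.5249i)(-0.5292) = (-0.01955 + 0.2124i)
|111⟩: (-0.4564 + 0.3416i)(-0.4738 + 0.5249i)(0.8485) = (0.03134 - 0.3406i)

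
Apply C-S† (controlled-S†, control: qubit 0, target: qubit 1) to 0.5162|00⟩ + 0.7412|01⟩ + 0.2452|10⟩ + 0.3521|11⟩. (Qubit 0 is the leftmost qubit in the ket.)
0.5162|00⟩ + 0.7412|01⟩ + 0.2452|10⟩ - 0.3521i|11⟩

C-S† leaves the control-|0⟩ kets |00⟩, |01⟩ unchanged and applies S† to qubit 1 on the control-|1⟩ pair (|10⟩, |11⟩).
S† = [[1, 0], [0, -i]].
With a = amp(|10⟩) = 0.2452 and b = amp(|11⟩) = 0.3521:
new amp(|10⟩) = (1)·a = 0.2452
new amp(|11⟩) = (-i)·b = -0.3521i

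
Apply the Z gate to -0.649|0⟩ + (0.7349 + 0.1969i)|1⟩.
-0.649|0⟩ + (-0.7349 - 0.1969i)|1⟩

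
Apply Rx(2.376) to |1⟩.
-0.9276i|0⟩ + 0.3735|1⟩

Rx(2.376) = [[cos(θ/2), −i·sin(θ/2)], [−i·sin(θ/2), cos(θ/2)]]; θ = 2.376, cos(θ/2) ≈ 0.373516, sin(θ/2) ≈ 0.927624.
With a = amp(|0⟩) = 0 and b = amp(|1⟩) = 1:
new amp(|0⟩) = (0.373516)·a + (-0.927624i)·b = -0.9276i
new amp(|1⟩) = (-0.927624i)·a + (0.373516)·b = 0.3735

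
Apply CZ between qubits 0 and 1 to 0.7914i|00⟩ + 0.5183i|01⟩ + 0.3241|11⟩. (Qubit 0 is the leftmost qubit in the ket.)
0.7914i|00⟩ + 0.5183i|01⟩ - 0.3241|11⟩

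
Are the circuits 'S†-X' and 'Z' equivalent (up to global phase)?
No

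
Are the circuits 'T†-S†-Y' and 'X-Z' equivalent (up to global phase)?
No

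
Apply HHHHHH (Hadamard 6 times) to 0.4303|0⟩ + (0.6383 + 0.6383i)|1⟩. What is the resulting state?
0.4303|0⟩ + (0.6383 + 0.6383i)|1⟩

H² = I, so an even number of Hadamards cancels: H^6 = I and the state is unchanged.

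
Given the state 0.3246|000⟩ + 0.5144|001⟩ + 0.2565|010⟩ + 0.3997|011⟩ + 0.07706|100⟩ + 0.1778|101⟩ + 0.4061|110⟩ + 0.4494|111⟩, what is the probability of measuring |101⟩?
0.03161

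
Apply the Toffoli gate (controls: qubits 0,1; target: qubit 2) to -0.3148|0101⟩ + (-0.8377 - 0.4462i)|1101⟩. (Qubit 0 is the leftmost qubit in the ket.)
-0.3148|0101⟩ + (-0.8377 - 0.4462i)|1111⟩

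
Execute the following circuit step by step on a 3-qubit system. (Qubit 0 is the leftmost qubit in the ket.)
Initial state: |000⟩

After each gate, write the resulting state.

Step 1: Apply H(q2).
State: 1/√2|000⟩ + 1/√2|001⟩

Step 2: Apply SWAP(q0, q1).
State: 1/√2|000⟩ + 1/√2|001⟩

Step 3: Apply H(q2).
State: |000⟩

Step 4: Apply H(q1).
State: 1/√2|000⟩ + 1/√2|010⟩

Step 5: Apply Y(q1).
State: -(1/√2)i|000⟩ + (1/√2)i|010⟩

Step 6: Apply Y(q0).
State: 1/√2|100⟩ - 1/√2|110⟩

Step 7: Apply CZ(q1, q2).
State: 1/√2|100⟩ - 1/√2|110⟩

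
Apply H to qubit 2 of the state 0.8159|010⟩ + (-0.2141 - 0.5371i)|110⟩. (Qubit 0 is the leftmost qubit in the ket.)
0.5769|010⟩ + 0.5769|011⟩ + (-0.1514 - 0.3798i)|110⟩ + (-0.1514 - 0.3798i)|111⟩

H on qubit 2 mixes each pair of kets that differ only in qubit 2: amplitudes (a, b) of (|…0…⟩, |…1…⟩) become ((a + b)/√2, (a − b)/√2). Kets absent from the input have amplitude 0.
(|010⟩, |011⟩): (a, b) = (0.8159, 0) → (0.5769, 0.5769)
(|110⟩, |111⟩): (a, b) = ((-0.2141 - 0.5371i), 0) → ((-0.1514 - 0.3798i), (-0.1514 - 0.3798i))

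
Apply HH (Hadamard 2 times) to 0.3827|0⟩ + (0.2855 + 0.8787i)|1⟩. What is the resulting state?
0.3827|0⟩ + (0.2855 + 0.8787i)|1⟩

H² = I, so an even number of Hadamards cancels: H^2 = I and the state is unchanged.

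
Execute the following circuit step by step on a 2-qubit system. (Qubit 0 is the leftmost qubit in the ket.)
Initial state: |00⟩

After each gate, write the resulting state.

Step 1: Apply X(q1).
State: |01⟩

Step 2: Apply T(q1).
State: (1/√2 + (1/√2)i)|01⟩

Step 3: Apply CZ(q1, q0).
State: (1/√2 + (1/√2)i)|01⟩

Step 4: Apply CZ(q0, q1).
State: (1/√2 + (1/√2)i)|01⟩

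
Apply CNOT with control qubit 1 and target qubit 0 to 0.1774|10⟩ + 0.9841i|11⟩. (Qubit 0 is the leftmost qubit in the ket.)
0.9841i|01⟩ + 0.1774|10⟩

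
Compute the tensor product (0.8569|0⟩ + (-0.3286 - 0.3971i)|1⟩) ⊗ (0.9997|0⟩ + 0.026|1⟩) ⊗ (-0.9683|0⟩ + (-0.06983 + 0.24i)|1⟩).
-0.8295|000⟩ + (-0.05982 + 0.2056i)|001⟩ - 0.02157|010⟩ + (-0.001556 + 0.005347i)|011⟩ + (0.3181 + 0.3844i)|100⟩ + (0.1182 - 0.05112i)|101⟩ + (0.008273 + 0.009997i)|110⟩ + (0.003075 - 0.001329i)|111⟩

amp(|b₁b₂…⟩) = product of the factor amplitudes for bits b₁, b₂, …; only kets whose every factor amplitude is nonzero survive.
|000⟩: (0.8569)(0.9997)(-0.9683) = -0.8295
|001⟩: (0.8569)(0.9997)(-0.06983 + 0.24i) = (-0.05982 + 0.2056i)
|010⟩: (0.8569)(0.026)(-0.9683) = -0.02157
|011⟩: (0.8569)(0.026)(-0.06983 + 0.24i) = (-0.001556 + 0.005347i)
|100⟩: (-0.3286 - 0.3971i)(0.9997)(-0.9683) = (0.3181 + 0.3844i)
|101⟩: (-0.3286 - 0.3971i)(0.9997)(-0.06983 + 0.24i) = (0.1182 - 0.05112i)
|110⟩: (-0.3286 - 0.3971i)(0.026)(-0.9683) = (0.008273 + 0.009997i)
|111⟩: (-0.3286 - 0.3971i)(0.026)(-0.06983 + 0.24i) = (0.003075 - 0.001329i)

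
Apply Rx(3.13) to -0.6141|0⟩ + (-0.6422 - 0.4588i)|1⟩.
(-0.4624 + 0.6422i)|0⟩ + (-0.003722 + 0.6114i)|1⟩

Rx(3.13) = [[cos(θ/2), −i·sin(θ/2)], [−i·sin(θ/2), cos(θ/2)]]; θ = 3.13, cos(θ/2) ≈ 0.00579629, sin(θ/2) ≈ 0.999983.
With a = amp(|0⟩) = -0.6141 and b = amp(|1⟩) = (-0.6422 - 0.4588i):
new amp(|0⟩) = (0.00579629)·a + (-0.999983i)·b = (-0.4624 + 0.6422i)
new amp(|1⟩) = (-0.999983i)·a + (0.00579629)·b = (-0.003722 + 0.6114i)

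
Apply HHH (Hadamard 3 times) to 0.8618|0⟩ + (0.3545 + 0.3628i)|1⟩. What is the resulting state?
(0.8601 + 0.2565i)|0⟩ + (0.3587 - 0.2565i)|1⟩

H² = I, so H^3 = H: a single Hadamard. With (a, b) = (0.8618, (0.3545 + 0.3628i)), H gives ((a + b)/√2, (a − b)/√2) = ((0.8601 + 0.2565i), (0.3587 - 0.2565i)).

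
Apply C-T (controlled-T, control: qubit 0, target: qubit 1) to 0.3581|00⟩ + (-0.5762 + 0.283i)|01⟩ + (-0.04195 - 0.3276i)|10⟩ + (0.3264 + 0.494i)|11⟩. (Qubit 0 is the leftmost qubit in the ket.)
0.3581|00⟩ + (-0.5762 + 0.283i)|01⟩ + (-0.04195 - 0.3276i)|10⟩ + (-0.1185 + 0.5801i)|11⟩

C-T leaves the control-|0⟩ kets |00⟩, |01⟩ unchanged and applies T to qubit 1 on the control-|1⟩ pair (|10⟩, |11⟩).
T = [[1, 0], [0, (1/√2 + (1/√2)i)]].
With a = amp(|10⟩) = (-0.04195 - 0.3276i) and b = amp(|11⟩) = (0.3264 + 0.494i):
new amp(|10⟩) = (1)·a = (-0.04195 - 0.3276i)
new amp(|11⟩) = (1/√2 + (1/√2)i)·b = (-0.1185 + 0.5801i)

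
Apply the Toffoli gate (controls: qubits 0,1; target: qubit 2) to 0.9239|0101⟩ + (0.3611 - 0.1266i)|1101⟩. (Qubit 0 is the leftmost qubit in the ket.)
0.9239|0101⟩ + (0.3611 - 0.1266i)|1111⟩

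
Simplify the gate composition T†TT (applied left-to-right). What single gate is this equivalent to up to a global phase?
T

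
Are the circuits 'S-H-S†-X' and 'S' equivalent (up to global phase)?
No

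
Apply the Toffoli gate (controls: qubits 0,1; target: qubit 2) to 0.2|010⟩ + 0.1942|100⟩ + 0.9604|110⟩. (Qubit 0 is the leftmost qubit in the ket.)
0.2|010⟩ + 0.1942|100⟩ + 0.9604|111⟩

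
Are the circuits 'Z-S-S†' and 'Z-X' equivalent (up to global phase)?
No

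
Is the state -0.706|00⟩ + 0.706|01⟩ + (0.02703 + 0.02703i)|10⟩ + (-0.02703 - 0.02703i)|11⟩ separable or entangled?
Separable

Writing the state as a|00⟩ + b|01⟩ + c|10⟩ + d|11⟩, it is a product state iff ad − bc = 0.
Here (a, b, c, d) = (-0.706, 0.706, (0.02703 + 0.02703i), (-0.02703 - 0.02703i)): ad − bc = (-0.706)(-0.02703 - 0.02703i) − (0.706)(0.02703 + 0.02703i) = 0, so the state is separable.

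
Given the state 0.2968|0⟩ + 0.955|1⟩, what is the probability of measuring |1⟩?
0.912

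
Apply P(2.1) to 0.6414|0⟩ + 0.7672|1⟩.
0.6414|0⟩ + (-0.3873 + 0.6623i)|1⟩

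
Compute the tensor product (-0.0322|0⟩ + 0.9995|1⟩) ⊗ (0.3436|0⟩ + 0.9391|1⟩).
-0.01106|00⟩ - 0.03024|01⟩ + 0.3434|10⟩ + 0.9386|11⟩

amp(|b₁b₂…⟩) = product of the factor amplitudes for bits b₁, b₂, …; only kets whose every factor amplitude is nonzero survive.
|00⟩: (-0.0322)(0.3436) = -0.01106
|01⟩: (-0.0322)(0.9391) = -0.03024
|10⟩: (0.9995)(0.3436) = 0.3434
|11⟩: (0.9995)(0.9391) = 0.9386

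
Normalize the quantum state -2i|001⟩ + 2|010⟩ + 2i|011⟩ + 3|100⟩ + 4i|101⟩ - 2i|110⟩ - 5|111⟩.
-0.2462i|001⟩ + 0.2462|010⟩ + 0.2462i|011⟩ + 0.3693|100⟩ + 0.4924i|101⟩ - 0.2462i|110⟩ - 0.6155|111⟩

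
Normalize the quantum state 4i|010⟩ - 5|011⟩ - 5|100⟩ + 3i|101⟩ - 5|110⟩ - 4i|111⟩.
0.3714i|010⟩ - 0.4642|011⟩ - 0.4642|100⟩ + 0.2785i|101⟩ - 0.4642|110⟩ - 0.3714i|111⟩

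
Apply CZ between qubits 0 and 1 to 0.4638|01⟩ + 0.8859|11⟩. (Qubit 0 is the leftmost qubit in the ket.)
0.4638|01⟩ - 0.8859|11⟩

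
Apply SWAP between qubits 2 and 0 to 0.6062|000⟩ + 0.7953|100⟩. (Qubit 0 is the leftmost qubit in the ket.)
0.6062|000⟩ + 0.7953|001⟩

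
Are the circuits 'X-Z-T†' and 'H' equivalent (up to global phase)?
No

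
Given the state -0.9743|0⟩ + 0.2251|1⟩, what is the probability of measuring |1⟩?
0.05067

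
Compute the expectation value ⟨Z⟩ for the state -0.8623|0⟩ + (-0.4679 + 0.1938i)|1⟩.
0.4871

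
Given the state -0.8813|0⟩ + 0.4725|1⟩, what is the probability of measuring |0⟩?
0.7767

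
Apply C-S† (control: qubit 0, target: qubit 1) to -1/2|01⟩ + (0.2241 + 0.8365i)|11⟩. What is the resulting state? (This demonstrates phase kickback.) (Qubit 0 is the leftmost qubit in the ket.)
-1/2|01⟩ + (0.8365 - 0.2241i)|11⟩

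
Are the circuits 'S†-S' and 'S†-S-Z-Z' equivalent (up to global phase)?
Yes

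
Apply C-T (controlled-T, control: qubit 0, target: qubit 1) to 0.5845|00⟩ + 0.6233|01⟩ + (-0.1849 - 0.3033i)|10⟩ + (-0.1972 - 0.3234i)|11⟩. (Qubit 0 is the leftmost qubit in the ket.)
0.5845|00⟩ + 0.6233|01⟩ + (-0.1849 - 0.3033i)|10⟩ + (0.08924 - 0.3681i)|11⟩

C-T leaves the control-|0⟩ kets |00⟩, |01⟩ unchanged and applies T to qubit 1 on the control-|1⟩ pair (|10⟩, |11⟩).
T = [[1, 0], [0, (1/√2 + (1/√2)i)]].
With a = amp(|10⟩) = (-0.1849 - 0.3033i) and b = amp(|11⟩) = (-0.1972 - 0.3234i):
new amp(|10⟩) = (1)·a = (-0.1849 - 0.3033i)
new amp(|11⟩) = (1/√2 + (1/√2)i)·b = (0.08924 - 0.3681i)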